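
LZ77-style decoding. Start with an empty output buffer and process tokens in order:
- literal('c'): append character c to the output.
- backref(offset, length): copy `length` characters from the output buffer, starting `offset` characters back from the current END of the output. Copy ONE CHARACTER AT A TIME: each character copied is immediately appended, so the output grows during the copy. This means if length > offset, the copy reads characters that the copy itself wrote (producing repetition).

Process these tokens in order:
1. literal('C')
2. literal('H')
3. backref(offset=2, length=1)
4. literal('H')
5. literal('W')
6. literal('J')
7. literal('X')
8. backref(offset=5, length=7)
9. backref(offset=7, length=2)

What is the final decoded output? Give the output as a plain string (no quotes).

Answer: CHCHWJXCHWJXCHCH

Derivation:
Token 1: literal('C'). Output: "C"
Token 2: literal('H'). Output: "CH"
Token 3: backref(off=2, len=1). Copied 'C' from pos 0. Output: "CHC"
Token 4: literal('H'). Output: "CHCH"
Token 5: literal('W'). Output: "CHCHW"
Token 6: literal('J'). Output: "CHCHWJ"
Token 7: literal('X'). Output: "CHCHWJX"
Token 8: backref(off=5, len=7) (overlapping!). Copied 'CHWJXCH' from pos 2. Output: "CHCHWJXCHWJXCH"
Token 9: backref(off=7, len=2). Copied 'CH' from pos 7. Output: "CHCHWJXCHWJXCHCH"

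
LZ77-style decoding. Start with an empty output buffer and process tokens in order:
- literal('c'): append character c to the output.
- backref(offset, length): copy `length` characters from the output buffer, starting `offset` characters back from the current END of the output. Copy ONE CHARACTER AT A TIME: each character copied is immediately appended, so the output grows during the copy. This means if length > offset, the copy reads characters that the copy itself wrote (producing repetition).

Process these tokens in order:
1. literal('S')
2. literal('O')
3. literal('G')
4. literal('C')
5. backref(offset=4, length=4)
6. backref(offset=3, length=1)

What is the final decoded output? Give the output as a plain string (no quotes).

Token 1: literal('S'). Output: "S"
Token 2: literal('O'). Output: "SO"
Token 3: literal('G'). Output: "SOG"
Token 4: literal('C'). Output: "SOGC"
Token 5: backref(off=4, len=4). Copied 'SOGC' from pos 0. Output: "SOGCSOGC"
Token 6: backref(off=3, len=1). Copied 'O' from pos 5. Output: "SOGCSOGCO"

Answer: SOGCSOGCO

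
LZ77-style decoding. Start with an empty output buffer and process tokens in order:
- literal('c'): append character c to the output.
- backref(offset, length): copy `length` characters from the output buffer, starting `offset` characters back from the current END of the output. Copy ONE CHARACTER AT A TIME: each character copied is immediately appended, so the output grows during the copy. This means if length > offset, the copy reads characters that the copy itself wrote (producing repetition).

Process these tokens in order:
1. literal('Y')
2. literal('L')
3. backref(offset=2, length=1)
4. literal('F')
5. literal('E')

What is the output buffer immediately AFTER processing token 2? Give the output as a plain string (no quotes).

Token 1: literal('Y'). Output: "Y"
Token 2: literal('L'). Output: "YL"

Answer: YL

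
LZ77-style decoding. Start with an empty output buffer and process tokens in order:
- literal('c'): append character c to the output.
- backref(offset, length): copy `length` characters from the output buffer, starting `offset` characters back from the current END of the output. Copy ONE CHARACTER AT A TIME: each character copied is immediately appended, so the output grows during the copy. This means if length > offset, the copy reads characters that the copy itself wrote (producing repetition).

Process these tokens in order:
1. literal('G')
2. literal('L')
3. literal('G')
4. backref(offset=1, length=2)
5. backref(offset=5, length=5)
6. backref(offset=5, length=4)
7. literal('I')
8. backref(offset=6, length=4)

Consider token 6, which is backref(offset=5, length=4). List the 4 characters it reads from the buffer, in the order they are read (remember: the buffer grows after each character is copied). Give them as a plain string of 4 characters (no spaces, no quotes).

Answer: GLGG

Derivation:
Token 1: literal('G'). Output: "G"
Token 2: literal('L'). Output: "GL"
Token 3: literal('G'). Output: "GLG"
Token 4: backref(off=1, len=2) (overlapping!). Copied 'GG' from pos 2. Output: "GLGGG"
Token 5: backref(off=5, len=5). Copied 'GLGGG' from pos 0. Output: "GLGGGGLGGG"
Token 6: backref(off=5, len=4). Buffer before: "GLGGGGLGGG" (len 10)
  byte 1: read out[5]='G', append. Buffer now: "GLGGGGLGGGG"
  byte 2: read out[6]='L', append. Buffer now: "GLGGGGLGGGGL"
  byte 3: read out[7]='G', append. Buffer now: "GLGGGGLGGGGLG"
  byte 4: read out[8]='G', append. Buffer now: "GLGGGGLGGGGLGG"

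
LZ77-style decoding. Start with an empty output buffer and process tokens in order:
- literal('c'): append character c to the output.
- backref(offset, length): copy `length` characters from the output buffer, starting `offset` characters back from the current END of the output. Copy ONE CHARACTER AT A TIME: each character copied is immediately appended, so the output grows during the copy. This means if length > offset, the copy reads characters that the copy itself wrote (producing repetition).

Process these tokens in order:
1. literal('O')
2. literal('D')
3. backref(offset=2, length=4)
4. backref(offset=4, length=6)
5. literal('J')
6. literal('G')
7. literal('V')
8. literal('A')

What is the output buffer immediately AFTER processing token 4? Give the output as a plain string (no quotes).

Token 1: literal('O'). Output: "O"
Token 2: literal('D'). Output: "OD"
Token 3: backref(off=2, len=4) (overlapping!). Copied 'ODOD' from pos 0. Output: "ODODOD"
Token 4: backref(off=4, len=6) (overlapping!). Copied 'ODODOD' from pos 2. Output: "ODODODODODOD"

Answer: ODODODODODOD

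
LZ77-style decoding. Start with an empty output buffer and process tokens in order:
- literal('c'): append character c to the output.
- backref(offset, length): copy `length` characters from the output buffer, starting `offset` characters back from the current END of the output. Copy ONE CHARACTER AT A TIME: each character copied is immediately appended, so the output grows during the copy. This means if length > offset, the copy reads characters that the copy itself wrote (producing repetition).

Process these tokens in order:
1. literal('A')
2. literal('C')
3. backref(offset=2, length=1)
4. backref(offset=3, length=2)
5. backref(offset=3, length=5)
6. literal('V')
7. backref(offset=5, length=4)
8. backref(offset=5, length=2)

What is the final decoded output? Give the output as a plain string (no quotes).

Answer: ACAACAACAAVACAAVA

Derivation:
Token 1: literal('A'). Output: "A"
Token 2: literal('C'). Output: "AC"
Token 3: backref(off=2, len=1). Copied 'A' from pos 0. Output: "ACA"
Token 4: backref(off=3, len=2). Copied 'AC' from pos 0. Output: "ACAAC"
Token 5: backref(off=3, len=5) (overlapping!). Copied 'AACAA' from pos 2. Output: "ACAACAACAA"
Token 6: literal('V'). Output: "ACAACAACAAV"
Token 7: backref(off=5, len=4). Copied 'ACAA' from pos 6. Output: "ACAACAACAAVACAA"
Token 8: backref(off=5, len=2). Copied 'VA' from pos 10. Output: "ACAACAACAAVACAAVA"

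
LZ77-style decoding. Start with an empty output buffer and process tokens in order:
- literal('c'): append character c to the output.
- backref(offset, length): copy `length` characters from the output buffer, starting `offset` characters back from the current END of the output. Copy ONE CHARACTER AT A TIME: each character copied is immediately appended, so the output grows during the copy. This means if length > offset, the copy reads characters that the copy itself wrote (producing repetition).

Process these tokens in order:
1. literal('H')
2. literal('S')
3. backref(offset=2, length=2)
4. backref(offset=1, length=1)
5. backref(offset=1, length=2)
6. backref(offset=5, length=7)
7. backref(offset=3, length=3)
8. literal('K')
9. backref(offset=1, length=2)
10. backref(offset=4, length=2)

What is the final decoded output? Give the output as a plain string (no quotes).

Answer: HSHSSSSHSSSSHSSHSKKKSK

Derivation:
Token 1: literal('H'). Output: "H"
Token 2: literal('S'). Output: "HS"
Token 3: backref(off=2, len=2). Copied 'HS' from pos 0. Output: "HSHS"
Token 4: backref(off=1, len=1). Copied 'S' from pos 3. Output: "HSHSS"
Token 5: backref(off=1, len=2) (overlapping!). Copied 'SS' from pos 4. Output: "HSHSSSS"
Token 6: backref(off=5, len=7) (overlapping!). Copied 'HSSSSHS' from pos 2. Output: "HSHSSSSHSSSSHS"
Token 7: backref(off=3, len=3). Copied 'SHS' from pos 11. Output: "HSHSSSSHSSSSHSSHS"
Token 8: literal('K'). Output: "HSHSSSSHSSSSHSSHSK"
Token 9: backref(off=1, len=2) (overlapping!). Copied 'KK' from pos 17. Output: "HSHSSSSHSSSSHSSHSKKK"
Token 10: backref(off=4, len=2). Copied 'SK' from pos 16. Output: "HSHSSSSHSSSSHSSHSKKKSK"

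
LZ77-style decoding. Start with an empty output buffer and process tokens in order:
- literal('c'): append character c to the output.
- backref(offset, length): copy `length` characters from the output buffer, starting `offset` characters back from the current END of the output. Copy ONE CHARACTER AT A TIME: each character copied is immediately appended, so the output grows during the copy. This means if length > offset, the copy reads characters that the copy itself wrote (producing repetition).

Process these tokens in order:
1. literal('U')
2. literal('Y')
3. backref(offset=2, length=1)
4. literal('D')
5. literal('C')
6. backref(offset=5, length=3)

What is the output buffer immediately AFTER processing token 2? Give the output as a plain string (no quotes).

Answer: UY

Derivation:
Token 1: literal('U'). Output: "U"
Token 2: literal('Y'). Output: "UY"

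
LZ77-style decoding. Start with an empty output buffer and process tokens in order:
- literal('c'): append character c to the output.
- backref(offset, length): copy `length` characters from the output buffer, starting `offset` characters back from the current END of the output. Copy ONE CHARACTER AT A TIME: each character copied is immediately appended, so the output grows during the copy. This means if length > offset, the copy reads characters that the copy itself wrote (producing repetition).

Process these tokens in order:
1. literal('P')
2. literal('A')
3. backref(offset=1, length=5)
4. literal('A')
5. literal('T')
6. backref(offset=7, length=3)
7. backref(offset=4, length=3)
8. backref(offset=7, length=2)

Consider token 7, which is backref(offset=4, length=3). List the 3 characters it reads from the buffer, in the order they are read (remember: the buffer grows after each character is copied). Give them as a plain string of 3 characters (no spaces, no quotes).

Answer: TAA

Derivation:
Token 1: literal('P'). Output: "P"
Token 2: literal('A'). Output: "PA"
Token 3: backref(off=1, len=5) (overlapping!). Copied 'AAAAA' from pos 1. Output: "PAAAAAA"
Token 4: literal('A'). Output: "PAAAAAAA"
Token 5: literal('T'). Output: "PAAAAAAAT"
Token 6: backref(off=7, len=3). Copied 'AAA' from pos 2. Output: "PAAAAAAATAAA"
Token 7: backref(off=4, len=3). Buffer before: "PAAAAAAATAAA" (len 12)
  byte 1: read out[8]='T', append. Buffer now: "PAAAAAAATAAAT"
  byte 2: read out[9]='A', append. Buffer now: "PAAAAAAATAAATA"
  byte 3: read out[10]='A', append. Buffer now: "PAAAAAAATAAATAA"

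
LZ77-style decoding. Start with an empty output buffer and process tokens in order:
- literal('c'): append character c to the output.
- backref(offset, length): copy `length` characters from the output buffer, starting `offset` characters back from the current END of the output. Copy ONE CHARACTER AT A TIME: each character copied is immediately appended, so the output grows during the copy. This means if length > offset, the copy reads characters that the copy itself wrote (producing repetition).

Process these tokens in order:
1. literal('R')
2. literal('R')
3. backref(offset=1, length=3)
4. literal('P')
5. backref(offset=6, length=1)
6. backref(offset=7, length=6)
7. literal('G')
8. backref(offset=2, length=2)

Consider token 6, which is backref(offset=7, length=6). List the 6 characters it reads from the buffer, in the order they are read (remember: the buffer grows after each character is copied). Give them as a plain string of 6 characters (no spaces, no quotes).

Answer: RRRRRP

Derivation:
Token 1: literal('R'). Output: "R"
Token 2: literal('R'). Output: "RR"
Token 3: backref(off=1, len=3) (overlapping!). Copied 'RRR' from pos 1. Output: "RRRRR"
Token 4: literal('P'). Output: "RRRRRP"
Token 5: backref(off=6, len=1). Copied 'R' from pos 0. Output: "RRRRRPR"
Token 6: backref(off=7, len=6). Buffer before: "RRRRRPR" (len 7)
  byte 1: read out[0]='R', append. Buffer now: "RRRRRPRR"
  byte 2: read out[1]='R', append. Buffer now: "RRRRRPRRR"
  byte 3: read out[2]='R', append. Buffer now: "RRRRRPRRRR"
  byte 4: read out[3]='R', append. Buffer now: "RRRRRPRRRRR"
  byte 5: read out[4]='R', append. Buffer now: "RRRRRPRRRRRR"
  byte 6: read out[5]='P', append. Buffer now: "RRRRRPRRRRRRP"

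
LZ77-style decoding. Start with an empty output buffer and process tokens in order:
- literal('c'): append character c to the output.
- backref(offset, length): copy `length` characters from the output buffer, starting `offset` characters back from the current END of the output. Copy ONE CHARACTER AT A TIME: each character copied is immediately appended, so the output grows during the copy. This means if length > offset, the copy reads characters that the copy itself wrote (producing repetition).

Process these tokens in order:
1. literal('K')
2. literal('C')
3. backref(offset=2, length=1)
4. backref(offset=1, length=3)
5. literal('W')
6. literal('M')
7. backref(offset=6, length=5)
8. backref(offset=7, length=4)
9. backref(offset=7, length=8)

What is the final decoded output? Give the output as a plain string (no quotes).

Token 1: literal('K'). Output: "K"
Token 2: literal('C'). Output: "KC"
Token 3: backref(off=2, len=1). Copied 'K' from pos 0. Output: "KCK"
Token 4: backref(off=1, len=3) (overlapping!). Copied 'KKK' from pos 2. Output: "KCKKKK"
Token 5: literal('W'). Output: "KCKKKKW"
Token 6: literal('M'). Output: "KCKKKKWM"
Token 7: backref(off=6, len=5). Copied 'KKKKW' from pos 2. Output: "KCKKKKWMKKKKW"
Token 8: backref(off=7, len=4). Copied 'WMKK' from pos 6. Output: "KCKKKKWMKKKKWWMKK"
Token 9: backref(off=7, len=8) (overlapping!). Copied 'KKWWMKKK' from pos 10. Output: "KCKKKKWMKKKKWWMKKKKWWMKKK"

Answer: KCKKKKWMKKKKWWMKKKKWWMKKK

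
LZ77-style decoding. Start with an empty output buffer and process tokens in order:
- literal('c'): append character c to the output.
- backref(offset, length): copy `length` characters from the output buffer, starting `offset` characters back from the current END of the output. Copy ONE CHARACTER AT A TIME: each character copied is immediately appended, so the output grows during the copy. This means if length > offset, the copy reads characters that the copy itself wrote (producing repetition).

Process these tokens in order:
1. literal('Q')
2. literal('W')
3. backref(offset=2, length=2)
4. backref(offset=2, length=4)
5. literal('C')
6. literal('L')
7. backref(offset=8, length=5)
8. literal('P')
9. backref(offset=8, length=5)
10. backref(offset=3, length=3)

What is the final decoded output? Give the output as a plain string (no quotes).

Answer: QWQWQWQWCLQWQWQPCLQWQQWQ

Derivation:
Token 1: literal('Q'). Output: "Q"
Token 2: literal('W'). Output: "QW"
Token 3: backref(off=2, len=2). Copied 'QW' from pos 0. Output: "QWQW"
Token 4: backref(off=2, len=4) (overlapping!). Copied 'QWQW' from pos 2. Output: "QWQWQWQW"
Token 5: literal('C'). Output: "QWQWQWQWC"
Token 6: literal('L'). Output: "QWQWQWQWCL"
Token 7: backref(off=8, len=5). Copied 'QWQWQ' from pos 2. Output: "QWQWQWQWCLQWQWQ"
Token 8: literal('P'). Output: "QWQWQWQWCLQWQWQP"
Token 9: backref(off=8, len=5). Copied 'CLQWQ' from pos 8. Output: "QWQWQWQWCLQWQWQPCLQWQ"
Token 10: backref(off=3, len=3). Copied 'QWQ' from pos 18. Output: "QWQWQWQWCLQWQWQPCLQWQQWQ"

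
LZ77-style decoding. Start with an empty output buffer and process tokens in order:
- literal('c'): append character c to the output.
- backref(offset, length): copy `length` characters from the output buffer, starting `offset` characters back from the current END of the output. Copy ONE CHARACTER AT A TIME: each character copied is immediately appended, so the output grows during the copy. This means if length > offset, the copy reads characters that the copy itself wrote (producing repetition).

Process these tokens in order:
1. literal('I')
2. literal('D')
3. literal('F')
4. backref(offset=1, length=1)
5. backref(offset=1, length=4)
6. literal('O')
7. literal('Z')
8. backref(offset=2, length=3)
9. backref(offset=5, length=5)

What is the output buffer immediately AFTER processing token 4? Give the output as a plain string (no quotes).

Token 1: literal('I'). Output: "I"
Token 2: literal('D'). Output: "ID"
Token 3: literal('F'). Output: "IDF"
Token 4: backref(off=1, len=1). Copied 'F' from pos 2. Output: "IDFF"

Answer: IDFF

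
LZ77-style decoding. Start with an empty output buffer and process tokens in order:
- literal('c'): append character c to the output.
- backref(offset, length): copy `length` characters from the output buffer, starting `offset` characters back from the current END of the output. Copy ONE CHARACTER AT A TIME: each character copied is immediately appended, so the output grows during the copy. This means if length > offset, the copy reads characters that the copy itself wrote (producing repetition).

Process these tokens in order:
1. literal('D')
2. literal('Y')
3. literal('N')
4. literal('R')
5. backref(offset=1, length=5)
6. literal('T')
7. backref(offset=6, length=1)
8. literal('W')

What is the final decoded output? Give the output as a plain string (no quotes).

Answer: DYNRRRRRRTRW

Derivation:
Token 1: literal('D'). Output: "D"
Token 2: literal('Y'). Output: "DY"
Token 3: literal('N'). Output: "DYN"
Token 4: literal('R'). Output: "DYNR"
Token 5: backref(off=1, len=5) (overlapping!). Copied 'RRRRR' from pos 3. Output: "DYNRRRRRR"
Token 6: literal('T'). Output: "DYNRRRRRRT"
Token 7: backref(off=6, len=1). Copied 'R' from pos 4. Output: "DYNRRRRRRTR"
Token 8: literal('W'). Output: "DYNRRRRRRTRW"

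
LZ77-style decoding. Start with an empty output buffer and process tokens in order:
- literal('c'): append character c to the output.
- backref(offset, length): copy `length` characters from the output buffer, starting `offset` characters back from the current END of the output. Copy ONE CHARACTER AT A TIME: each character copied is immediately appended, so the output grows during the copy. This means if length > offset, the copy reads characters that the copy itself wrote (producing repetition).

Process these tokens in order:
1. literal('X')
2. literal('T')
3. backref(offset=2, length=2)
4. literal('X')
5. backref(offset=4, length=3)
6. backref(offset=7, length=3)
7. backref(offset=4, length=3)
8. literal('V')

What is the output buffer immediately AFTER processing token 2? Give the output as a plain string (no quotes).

Answer: XT

Derivation:
Token 1: literal('X'). Output: "X"
Token 2: literal('T'). Output: "XT"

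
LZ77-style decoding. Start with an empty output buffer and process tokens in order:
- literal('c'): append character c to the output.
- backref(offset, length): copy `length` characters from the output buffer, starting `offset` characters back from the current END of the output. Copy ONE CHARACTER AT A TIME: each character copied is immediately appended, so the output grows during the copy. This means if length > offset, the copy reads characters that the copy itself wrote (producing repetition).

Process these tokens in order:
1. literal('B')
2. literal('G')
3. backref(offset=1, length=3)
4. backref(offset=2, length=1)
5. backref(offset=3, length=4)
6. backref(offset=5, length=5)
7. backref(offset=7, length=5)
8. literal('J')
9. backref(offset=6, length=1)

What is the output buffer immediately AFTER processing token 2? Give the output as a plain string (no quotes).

Answer: BG

Derivation:
Token 1: literal('B'). Output: "B"
Token 2: literal('G'). Output: "BG"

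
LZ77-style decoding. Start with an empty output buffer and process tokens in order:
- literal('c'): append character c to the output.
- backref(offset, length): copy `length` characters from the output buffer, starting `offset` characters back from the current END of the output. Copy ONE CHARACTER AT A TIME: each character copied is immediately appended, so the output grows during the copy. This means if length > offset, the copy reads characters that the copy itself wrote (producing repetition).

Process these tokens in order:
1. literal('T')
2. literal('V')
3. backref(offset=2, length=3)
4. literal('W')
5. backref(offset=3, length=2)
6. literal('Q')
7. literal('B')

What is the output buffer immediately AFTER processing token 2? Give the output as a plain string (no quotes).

Token 1: literal('T'). Output: "T"
Token 2: literal('V'). Output: "TV"

Answer: TV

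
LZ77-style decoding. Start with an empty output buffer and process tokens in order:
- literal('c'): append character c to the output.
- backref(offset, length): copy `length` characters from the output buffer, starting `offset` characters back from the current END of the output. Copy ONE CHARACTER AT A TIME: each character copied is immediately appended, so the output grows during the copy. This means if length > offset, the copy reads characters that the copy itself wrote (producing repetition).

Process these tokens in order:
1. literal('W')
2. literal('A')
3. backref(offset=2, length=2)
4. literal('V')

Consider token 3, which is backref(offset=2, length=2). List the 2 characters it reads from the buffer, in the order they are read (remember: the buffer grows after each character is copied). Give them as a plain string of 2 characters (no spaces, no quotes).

Answer: WA

Derivation:
Token 1: literal('W'). Output: "W"
Token 2: literal('A'). Output: "WA"
Token 3: backref(off=2, len=2). Buffer before: "WA" (len 2)
  byte 1: read out[0]='W', append. Buffer now: "WAW"
  byte 2: read out[1]='A', append. Buffer now: "WAWA"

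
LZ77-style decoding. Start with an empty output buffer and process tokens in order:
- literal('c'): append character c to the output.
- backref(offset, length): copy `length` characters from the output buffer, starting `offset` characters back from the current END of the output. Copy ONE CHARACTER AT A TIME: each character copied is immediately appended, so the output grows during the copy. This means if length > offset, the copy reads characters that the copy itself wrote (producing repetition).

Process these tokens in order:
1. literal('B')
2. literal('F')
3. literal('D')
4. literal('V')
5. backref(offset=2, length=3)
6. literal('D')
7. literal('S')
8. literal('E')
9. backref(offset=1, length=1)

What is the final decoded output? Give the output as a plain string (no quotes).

Answer: BFDVDVDDSEE

Derivation:
Token 1: literal('B'). Output: "B"
Token 2: literal('F'). Output: "BF"
Token 3: literal('D'). Output: "BFD"
Token 4: literal('V'). Output: "BFDV"
Token 5: backref(off=2, len=3) (overlapping!). Copied 'DVD' from pos 2. Output: "BFDVDVD"
Token 6: literal('D'). Output: "BFDVDVDD"
Token 7: literal('S'). Output: "BFDVDVDDS"
Token 8: literal('E'). Output: "BFDVDVDDSE"
Token 9: backref(off=1, len=1). Copied 'E' from pos 9. Output: "BFDVDVDDSEE"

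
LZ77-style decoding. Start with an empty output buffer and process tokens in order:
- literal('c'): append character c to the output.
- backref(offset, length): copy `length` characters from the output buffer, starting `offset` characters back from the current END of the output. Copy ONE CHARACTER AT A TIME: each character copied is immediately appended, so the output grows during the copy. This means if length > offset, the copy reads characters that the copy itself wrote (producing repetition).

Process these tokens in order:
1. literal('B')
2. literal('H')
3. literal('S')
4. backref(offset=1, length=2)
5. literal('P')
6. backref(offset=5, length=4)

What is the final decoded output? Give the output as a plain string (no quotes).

Token 1: literal('B'). Output: "B"
Token 2: literal('H'). Output: "BH"
Token 3: literal('S'). Output: "BHS"
Token 4: backref(off=1, len=2) (overlapping!). Copied 'SS' from pos 2. Output: "BHSSS"
Token 5: literal('P'). Output: "BHSSSP"
Token 6: backref(off=5, len=4). Copied 'HSSS' from pos 1. Output: "BHSSSPHSSS"

Answer: BHSSSPHSSS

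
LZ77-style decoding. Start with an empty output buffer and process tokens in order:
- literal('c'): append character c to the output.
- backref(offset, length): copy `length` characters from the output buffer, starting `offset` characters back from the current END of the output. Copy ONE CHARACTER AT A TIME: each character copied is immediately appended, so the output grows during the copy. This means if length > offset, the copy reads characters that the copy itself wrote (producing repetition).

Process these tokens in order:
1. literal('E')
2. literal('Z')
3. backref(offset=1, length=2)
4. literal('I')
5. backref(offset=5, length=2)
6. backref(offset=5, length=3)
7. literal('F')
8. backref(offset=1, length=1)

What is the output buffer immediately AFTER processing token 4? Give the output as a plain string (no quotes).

Answer: EZZZI

Derivation:
Token 1: literal('E'). Output: "E"
Token 2: literal('Z'). Output: "EZ"
Token 3: backref(off=1, len=2) (overlapping!). Copied 'ZZ' from pos 1. Output: "EZZZ"
Token 4: literal('I'). Output: "EZZZI"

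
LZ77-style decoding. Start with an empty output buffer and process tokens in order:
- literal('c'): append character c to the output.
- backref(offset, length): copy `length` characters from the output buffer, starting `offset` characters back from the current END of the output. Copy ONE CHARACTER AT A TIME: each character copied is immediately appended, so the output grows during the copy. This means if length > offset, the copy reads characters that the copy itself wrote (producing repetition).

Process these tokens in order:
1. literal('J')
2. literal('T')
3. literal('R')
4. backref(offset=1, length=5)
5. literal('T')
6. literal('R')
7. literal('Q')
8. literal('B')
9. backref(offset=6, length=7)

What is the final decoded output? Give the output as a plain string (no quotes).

Answer: JTRRRRRRTRQBRRTRQBR

Derivation:
Token 1: literal('J'). Output: "J"
Token 2: literal('T'). Output: "JT"
Token 3: literal('R'). Output: "JTR"
Token 4: backref(off=1, len=5) (overlapping!). Copied 'RRRRR' from pos 2. Output: "JTRRRRRR"
Token 5: literal('T'). Output: "JTRRRRRRT"
Token 6: literal('R'). Output: "JTRRRRRRTR"
Token 7: literal('Q'). Output: "JTRRRRRRTRQ"
Token 8: literal('B'). Output: "JTRRRRRRTRQB"
Token 9: backref(off=6, len=7) (overlapping!). Copied 'RRTRQBR' from pos 6. Output: "JTRRRRRRTRQBRRTRQBR"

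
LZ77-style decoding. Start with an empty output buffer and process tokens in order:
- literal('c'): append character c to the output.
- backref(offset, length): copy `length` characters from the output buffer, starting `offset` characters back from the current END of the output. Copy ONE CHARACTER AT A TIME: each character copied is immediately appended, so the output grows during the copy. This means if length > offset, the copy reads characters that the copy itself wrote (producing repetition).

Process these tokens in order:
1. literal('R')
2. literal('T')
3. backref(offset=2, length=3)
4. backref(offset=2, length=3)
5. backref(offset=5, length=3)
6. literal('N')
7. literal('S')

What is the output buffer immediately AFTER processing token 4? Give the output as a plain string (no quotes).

Token 1: literal('R'). Output: "R"
Token 2: literal('T'). Output: "RT"
Token 3: backref(off=2, len=3) (overlapping!). Copied 'RTR' from pos 0. Output: "RTRTR"
Token 4: backref(off=2, len=3) (overlapping!). Copied 'TRT' from pos 3. Output: "RTRTRTRT"

Answer: RTRTRTRT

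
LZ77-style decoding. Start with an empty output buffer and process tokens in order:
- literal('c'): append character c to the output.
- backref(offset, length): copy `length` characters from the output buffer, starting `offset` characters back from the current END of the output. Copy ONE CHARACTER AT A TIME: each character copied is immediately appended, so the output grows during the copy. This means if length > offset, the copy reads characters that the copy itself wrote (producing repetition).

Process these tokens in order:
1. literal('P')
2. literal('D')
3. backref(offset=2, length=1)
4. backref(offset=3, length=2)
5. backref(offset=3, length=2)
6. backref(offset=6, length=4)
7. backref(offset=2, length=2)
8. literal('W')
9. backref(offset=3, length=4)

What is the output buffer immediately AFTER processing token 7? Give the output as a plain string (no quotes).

Token 1: literal('P'). Output: "P"
Token 2: literal('D'). Output: "PD"
Token 3: backref(off=2, len=1). Copied 'P' from pos 0. Output: "PDP"
Token 4: backref(off=3, len=2). Copied 'PD' from pos 0. Output: "PDPPD"
Token 5: backref(off=3, len=2). Copied 'PP' from pos 2. Output: "PDPPDPP"
Token 6: backref(off=6, len=4). Copied 'DPPD' from pos 1. Output: "PDPPDPPDPPD"
Token 7: backref(off=2, len=2). Copied 'PD' from pos 9. Output: "PDPPDPPDPPDPD"

Answer: PDPPDPPDPPDPD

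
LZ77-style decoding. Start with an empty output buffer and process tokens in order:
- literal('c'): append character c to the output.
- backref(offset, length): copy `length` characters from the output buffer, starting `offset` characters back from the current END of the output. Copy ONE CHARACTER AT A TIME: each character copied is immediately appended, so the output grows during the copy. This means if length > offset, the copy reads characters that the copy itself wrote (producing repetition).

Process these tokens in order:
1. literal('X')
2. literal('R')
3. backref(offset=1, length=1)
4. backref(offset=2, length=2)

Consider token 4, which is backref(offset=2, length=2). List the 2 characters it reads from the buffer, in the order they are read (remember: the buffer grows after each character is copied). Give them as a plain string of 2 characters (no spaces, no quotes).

Token 1: literal('X'). Output: "X"
Token 2: literal('R'). Output: "XR"
Token 3: backref(off=1, len=1). Copied 'R' from pos 1. Output: "XRR"
Token 4: backref(off=2, len=2). Buffer before: "XRR" (len 3)
  byte 1: read out[1]='R', append. Buffer now: "XRRR"
  byte 2: read out[2]='R', append. Buffer now: "XRRRR"

Answer: RR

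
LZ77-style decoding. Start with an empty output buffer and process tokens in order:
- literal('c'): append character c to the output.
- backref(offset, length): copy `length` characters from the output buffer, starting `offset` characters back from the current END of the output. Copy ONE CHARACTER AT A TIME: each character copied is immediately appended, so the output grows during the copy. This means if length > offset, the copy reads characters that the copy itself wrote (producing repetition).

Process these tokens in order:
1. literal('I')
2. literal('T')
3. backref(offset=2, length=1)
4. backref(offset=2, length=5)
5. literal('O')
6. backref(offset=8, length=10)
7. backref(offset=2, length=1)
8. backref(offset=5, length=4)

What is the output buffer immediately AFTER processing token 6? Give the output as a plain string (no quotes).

Token 1: literal('I'). Output: "I"
Token 2: literal('T'). Output: "IT"
Token 3: backref(off=2, len=1). Copied 'I' from pos 0. Output: "ITI"
Token 4: backref(off=2, len=5) (overlapping!). Copied 'TITIT' from pos 1. Output: "ITITITIT"
Token 5: literal('O'). Output: "ITITITITO"
Token 6: backref(off=8, len=10) (overlapping!). Copied 'TITITITOTI' from pos 1. Output: "ITITITITOTITITITOTI"

Answer: ITITITITOTITITITOTI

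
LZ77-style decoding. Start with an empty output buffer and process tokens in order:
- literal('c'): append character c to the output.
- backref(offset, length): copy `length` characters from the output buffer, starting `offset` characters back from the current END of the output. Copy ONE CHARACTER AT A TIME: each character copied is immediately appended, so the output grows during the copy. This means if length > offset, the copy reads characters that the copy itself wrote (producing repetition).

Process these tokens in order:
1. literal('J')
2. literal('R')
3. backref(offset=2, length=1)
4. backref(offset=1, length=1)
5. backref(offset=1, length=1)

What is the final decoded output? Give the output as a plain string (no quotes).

Token 1: literal('J'). Output: "J"
Token 2: literal('R'). Output: "JR"
Token 3: backref(off=2, len=1). Copied 'J' from pos 0. Output: "JRJ"
Token 4: backref(off=1, len=1). Copied 'J' from pos 2. Output: "JRJJ"
Token 5: backref(off=1, len=1). Copied 'J' from pos 3. Output: "JRJJJ"

Answer: JRJJJ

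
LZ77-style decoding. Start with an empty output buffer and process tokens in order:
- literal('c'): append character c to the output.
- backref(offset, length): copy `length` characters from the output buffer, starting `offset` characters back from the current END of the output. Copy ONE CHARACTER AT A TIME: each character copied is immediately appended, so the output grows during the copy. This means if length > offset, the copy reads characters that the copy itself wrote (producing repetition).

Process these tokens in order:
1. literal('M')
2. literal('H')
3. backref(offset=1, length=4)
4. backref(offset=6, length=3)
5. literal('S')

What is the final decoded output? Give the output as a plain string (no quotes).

Answer: MHHHHHMHHS

Derivation:
Token 1: literal('M'). Output: "M"
Token 2: literal('H'). Output: "MH"
Token 3: backref(off=1, len=4) (overlapping!). Copied 'HHHH' from pos 1. Output: "MHHHHH"
Token 4: backref(off=6, len=3). Copied 'MHH' from pos 0. Output: "MHHHHHMHH"
Token 5: literal('S'). Output: "MHHHHHMHHS"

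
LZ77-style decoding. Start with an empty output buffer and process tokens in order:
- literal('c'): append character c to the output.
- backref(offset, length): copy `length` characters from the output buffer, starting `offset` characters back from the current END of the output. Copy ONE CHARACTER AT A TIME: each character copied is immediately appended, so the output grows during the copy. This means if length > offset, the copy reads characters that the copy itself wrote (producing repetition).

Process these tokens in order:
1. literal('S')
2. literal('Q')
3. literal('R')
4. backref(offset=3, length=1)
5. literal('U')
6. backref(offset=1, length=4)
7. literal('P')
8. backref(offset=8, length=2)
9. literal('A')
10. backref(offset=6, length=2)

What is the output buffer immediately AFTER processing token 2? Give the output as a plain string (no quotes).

Token 1: literal('S'). Output: "S"
Token 2: literal('Q'). Output: "SQ"

Answer: SQ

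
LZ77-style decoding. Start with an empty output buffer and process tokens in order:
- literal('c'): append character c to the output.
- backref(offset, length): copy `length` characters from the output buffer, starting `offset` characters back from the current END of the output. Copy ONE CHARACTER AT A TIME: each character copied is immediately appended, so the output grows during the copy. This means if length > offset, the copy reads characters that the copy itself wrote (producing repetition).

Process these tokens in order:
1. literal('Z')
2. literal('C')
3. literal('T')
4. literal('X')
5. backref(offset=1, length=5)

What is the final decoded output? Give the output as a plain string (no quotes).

Token 1: literal('Z'). Output: "Z"
Token 2: literal('C'). Output: "ZC"
Token 3: literal('T'). Output: "ZCT"
Token 4: literal('X'). Output: "ZCTX"
Token 5: backref(off=1, len=5) (overlapping!). Copied 'XXXXX' from pos 3. Output: "ZCTXXXXXX"

Answer: ZCTXXXXXX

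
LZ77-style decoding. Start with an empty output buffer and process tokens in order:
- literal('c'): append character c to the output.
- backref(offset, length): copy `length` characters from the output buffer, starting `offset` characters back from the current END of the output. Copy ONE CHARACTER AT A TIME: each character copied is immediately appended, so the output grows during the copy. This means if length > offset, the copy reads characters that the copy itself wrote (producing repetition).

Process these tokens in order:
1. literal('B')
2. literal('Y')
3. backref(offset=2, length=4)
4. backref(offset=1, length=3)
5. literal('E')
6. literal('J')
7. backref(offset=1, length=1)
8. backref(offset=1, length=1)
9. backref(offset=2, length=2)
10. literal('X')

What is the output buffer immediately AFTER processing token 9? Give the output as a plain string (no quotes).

Answer: BYBYBYYYYEJJJJJ

Derivation:
Token 1: literal('B'). Output: "B"
Token 2: literal('Y'). Output: "BY"
Token 3: backref(off=2, len=4) (overlapping!). Copied 'BYBY' from pos 0. Output: "BYBYBY"
Token 4: backref(off=1, len=3) (overlapping!). Copied 'YYY' from pos 5. Output: "BYBYBYYYY"
Token 5: literal('E'). Output: "BYBYBYYYYE"
Token 6: literal('J'). Output: "BYBYBYYYYEJ"
Token 7: backref(off=1, len=1). Copied 'J' from pos 10. Output: "BYBYBYYYYEJJ"
Token 8: backref(off=1, len=1). Copied 'J' from pos 11. Output: "BYBYBYYYYEJJJ"
Token 9: backref(off=2, len=2). Copied 'JJ' from pos 11. Output: "BYBYBYYYYEJJJJJ"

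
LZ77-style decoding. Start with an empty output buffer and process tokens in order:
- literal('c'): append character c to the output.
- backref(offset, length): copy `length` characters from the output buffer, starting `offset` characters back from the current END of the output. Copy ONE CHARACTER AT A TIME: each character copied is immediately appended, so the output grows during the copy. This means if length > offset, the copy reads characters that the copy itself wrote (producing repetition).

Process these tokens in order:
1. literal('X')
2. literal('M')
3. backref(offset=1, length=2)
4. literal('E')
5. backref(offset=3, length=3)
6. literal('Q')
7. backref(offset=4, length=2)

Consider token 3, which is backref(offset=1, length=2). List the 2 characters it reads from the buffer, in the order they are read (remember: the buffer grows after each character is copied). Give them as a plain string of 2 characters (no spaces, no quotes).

Answer: MM

Derivation:
Token 1: literal('X'). Output: "X"
Token 2: literal('M'). Output: "XM"
Token 3: backref(off=1, len=2). Buffer before: "XM" (len 2)
  byte 1: read out[1]='M', append. Buffer now: "XMM"
  byte 2: read out[2]='M', append. Buffer now: "XMMM"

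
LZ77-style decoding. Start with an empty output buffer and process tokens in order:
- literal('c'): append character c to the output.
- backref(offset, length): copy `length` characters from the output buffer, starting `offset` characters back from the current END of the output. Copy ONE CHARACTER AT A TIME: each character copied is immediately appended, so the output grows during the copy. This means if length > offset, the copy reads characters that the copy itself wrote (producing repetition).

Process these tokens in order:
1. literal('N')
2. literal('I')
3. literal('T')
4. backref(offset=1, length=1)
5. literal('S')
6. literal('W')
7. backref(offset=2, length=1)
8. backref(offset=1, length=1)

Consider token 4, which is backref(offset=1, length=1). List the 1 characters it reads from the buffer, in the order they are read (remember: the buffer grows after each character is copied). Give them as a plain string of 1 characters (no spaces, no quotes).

Token 1: literal('N'). Output: "N"
Token 2: literal('I'). Output: "NI"
Token 3: literal('T'). Output: "NIT"
Token 4: backref(off=1, len=1). Buffer before: "NIT" (len 3)
  byte 1: read out[2]='T', append. Buffer now: "NITT"

Answer: T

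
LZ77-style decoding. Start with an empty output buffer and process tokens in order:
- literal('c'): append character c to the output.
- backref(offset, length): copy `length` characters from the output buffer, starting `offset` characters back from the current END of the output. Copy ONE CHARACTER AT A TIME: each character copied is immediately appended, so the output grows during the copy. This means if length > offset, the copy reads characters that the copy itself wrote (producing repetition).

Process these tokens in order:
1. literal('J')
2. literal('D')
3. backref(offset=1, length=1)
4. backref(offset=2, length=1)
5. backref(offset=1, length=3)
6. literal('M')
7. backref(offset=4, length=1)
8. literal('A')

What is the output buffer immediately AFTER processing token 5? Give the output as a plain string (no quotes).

Answer: JDDDDDD

Derivation:
Token 1: literal('J'). Output: "J"
Token 2: literal('D'). Output: "JD"
Token 3: backref(off=1, len=1). Copied 'D' from pos 1. Output: "JDD"
Token 4: backref(off=2, len=1). Copied 'D' from pos 1. Output: "JDDD"
Token 5: backref(off=1, len=3) (overlapping!). Copied 'DDD' from pos 3. Output: "JDDDDDD"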